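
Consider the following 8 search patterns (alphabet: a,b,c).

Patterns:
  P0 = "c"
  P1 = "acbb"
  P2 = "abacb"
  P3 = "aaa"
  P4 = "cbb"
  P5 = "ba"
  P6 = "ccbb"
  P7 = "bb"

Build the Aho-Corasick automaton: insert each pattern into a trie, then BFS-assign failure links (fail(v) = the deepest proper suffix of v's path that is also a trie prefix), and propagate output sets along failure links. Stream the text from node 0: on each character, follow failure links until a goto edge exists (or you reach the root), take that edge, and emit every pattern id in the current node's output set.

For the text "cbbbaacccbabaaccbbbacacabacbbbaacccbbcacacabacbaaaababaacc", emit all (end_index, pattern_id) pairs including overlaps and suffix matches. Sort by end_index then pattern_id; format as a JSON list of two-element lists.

Build:
Trie (insert patterns):
  n0 'ε': a→2 b→14 c→1
  n1 'c': b→12 c→16  ←P0
  n2 'a': a→10 b→6 c→3
  n3 'ac': b→4
  n4 'acb': b→5
  n5 'acbb': ·  ←P1
  n6 'ab': a→7
  n7 'aba': c→8
  n8 'abac': b→9
  n9 'abacb': ·  ←P2
  n10 'aa': a→11
  n11 'aaa': ·  ←P3
  n12 'cb': b→13
  n13 'cbb': ·  ←P4
  n14 'b': a→15 b→19
  n15 'ba': ·  ←P5
  n16 'cc': b→17
  n17 'ccb': b→18
  n18 'ccbb': ·  ←P6
  n19 'bb': ·  ←P7

Failure links (BFS by depth):
  n1('c'): parent n0 fail=0; on 'c' 0 → fail=0;  out {0}∪∅={0}
  n2('a'): parent n0 fail=0; on 'a' 0 → fail=0;  out ∅∪∅=∅
  n14('b'): parent n0 fail=0; on 'b' 0 → fail=0;  out ∅∪∅=∅
  n3('ac'): parent n2 fail=0; on 'c' 0 → fail=1;  out ∅∪{0}={0}
  n6('ab'): parent n2 fail=0; on 'b' 0 → fail=14;  out ∅∪∅=∅
  n10('aa'): parent n2 fail=0; on 'a' 0 → fail=2;  out ∅∪∅=∅
  n12('cb'): parent n1 fail=0; on 'b' 0 → fail=14;  out ∅∪∅=∅
  n15('ba'): parent n14 fail=0; on 'a' 0 → fail=2;  out {5}∪∅={5}
  n16('cc'): parent n1 fail=0; on 'c' 0 → fail=1;  out ∅∪{0}={0}
  n19('bb'): parent n14 fail=0; on 'b' 0 → fail=14;  out {7}∪∅={7}
  n4('acb'): parent n3 fail=1; on 'b' 1 → fail=12;  out ∅∪∅=∅
  n7('aba'): parent n6 fail=14; on 'a' 14 → fail=15;  out ∅∪{5}={5}
  n11('aaa'): parent n10 fail=2; on 'a' 2 → fail=10;  out {3}∪∅={3}
  n13('cbb'): parent n12 fail=14; on 'b' 14 → fail=19;  out {4}∪{7}={4,7}
  n17('ccb'): parent n16 fail=1; on 'b' 1 → fail=12;  out ∅∪∅=∅
  n5('acbb'): parent n4 fail=12; on 'b' 12 → fail=13;  out {1}∪{4,7}={1,4,7}
  n8('abac'): parent n7 fail=15; on 'c' 15→2 → fail=3;  out ∅∪{0}={0}
  n18('ccbb'): parent n17 fail=12; on 'b' 12 → fail=13;  out {6}∪{4,7}={4,6,7}
  n9('abacb'): parent n8 fail=3; on 'b' 3 → fail=4;  out {2}∪∅={2}

Run:
i=0 'c': node 0→1  ** P0@[0:0]
i=1 'b': node 1→12
i=2 'b': node 12→13  ** P4@[0:2],P7@[1:2]
i=3 'b': node 13→19 (fail-walked)  ** P7@[2:3]
i=4 'a': node 19→15 (fail-walked)  ** P5@[3:4]
i=5 'a': node 15→10 (fail-walked)
i=6 'c': node 10→3 (fail-walked)  ** P0@[6:6]
i=7 'c': node 3→16 (fail-walked)  ** P0@[7:7]
i=8 'c': node 16→16 (fail-walked)  ** P0@[8:8]
i=9 'b': node 16→17
i=10 'a': node 17→15 (fail-walked)  ** P5@[9:10]
i=11 'b': node 15→6 (fail-walked)
i=12 'a': node 6→7  ** P5@[11:12]
i=13 'a': node 7→10 (fail-walked)
i=14 'c': node 10→3 (fail-walked)  ** P0@[14:14]
i=15 'c': node 3→16 (fail-walked)  ** P0@[15:15]
i=16 'b': node 16→17
i=17 'b': node 17→18  ** P4@[15:17],P6@[14:17],P7@[16:17]
i=18 'b': node 18→19 (fail-walked)  ** P7@[17:18]
i=19 'a': node 19→15 (fail-walked)  ** P5@[18:19]
i=20 'c': node 15→3 (fail-walked)  ** P0@[20:20]
i=21 'a': node 3→2 (fail-walked)
i=22 'c': node 2→3  ** P0@[22:22]
i=23 'a': node 3→2 (fail-walked)
i=24 'b': node 2→6
i=25 'a': node 6→7  ** P5@[24:25]
i=26 'c': node 7→8  ** P0@[26:26]
i=27 'b': node 8→9  ** P2@[23:27]
i=28 'b': node 9→5 (fail-walked)  ** P1@[25:28],P4@[26:28],P7@[27:28]
i=29 'b': node 5→19 (fail-walked)  ** P7@[28:29]
i=30 'a': node 19→15 (fail-walked)  ** P5@[29:30]
i=31 'a': node 15→10 (fail-walked)
i=32 'c': node 10→3 (fail-walked)  ** P0@[32:32]
i=33 'c': node 3→16 (fail-walked)  ** P0@[33:33]
i=34 'c': node 16→16 (fail-walked)  ** P0@[34:34]
i=35 'b': node 16→17
i=36 'b': node 17→18  ** P4@[34:36],P6@[33:36],P7@[35:36]
i=37 'c': node 18→1 (fail-walked)  ** P0@[37:37]
i=38 'a': node 1→2 (fail-walked)
i=39 'c': node 2→3  ** P0@[39:39]
i=40 'a': node 3→2 (fail-walked)
i=41 'c': node 2→3  ** P0@[41:41]
i=42 'a': node 3→2 (fail-walked)
i=43 'b': node 2→6
i=44 'a': node 6→7  ** P5@[43:44]
i=45 'c': node 7→8  ** P0@[45:45]
i=46 'b': node 8→9  ** P2@[42:46]
i=47 'a': node 9→15 (fail-walked)  ** P5@[46:47]
i=48 'a': node 15→10 (fail-walked)
i=49 'a': node 10→11  ** P3@[47:49]
i=50 'a': node 11→11 (fail-walked)  ** P3@[48:50]
i=51 'b': node 11→6 (fail-walked)
i=52 'a': node 6→7  ** P5@[51:52]
i=53 'b': node 7→6 (fail-walked)
i=54 'a': node 6→7  ** P5@[53:54]
i=55 'a': node 7→10 (fail-walked)
i=56 'c': node 10→3 (fail-walked)  ** P0@[56:56]
i=57 'c': node 3→16 (fail-walked)  ** P0@[57:57]

Matches: [[0,0],[2,4],[2,7],[3,7],[4,5],[6,0],[7,0],[8,0],[10,5],[12,5],[14,0],[15,0],[17,4],[17,6],[17,7],[18,7],[19,5],[20,0],[22,0],[25,5],[26,0],[27,2],[28,1],[28,4],[28,7],[29,7],[30,5],[32,0],[33,0],[34,0],[36,4],[36,6],[36,7],[37,0],[39,0],[41,0],[44,5],[45,0],[46,2],[47,5],[49,3],[50,3],[52,5],[54,5],[56,0],[57,0]]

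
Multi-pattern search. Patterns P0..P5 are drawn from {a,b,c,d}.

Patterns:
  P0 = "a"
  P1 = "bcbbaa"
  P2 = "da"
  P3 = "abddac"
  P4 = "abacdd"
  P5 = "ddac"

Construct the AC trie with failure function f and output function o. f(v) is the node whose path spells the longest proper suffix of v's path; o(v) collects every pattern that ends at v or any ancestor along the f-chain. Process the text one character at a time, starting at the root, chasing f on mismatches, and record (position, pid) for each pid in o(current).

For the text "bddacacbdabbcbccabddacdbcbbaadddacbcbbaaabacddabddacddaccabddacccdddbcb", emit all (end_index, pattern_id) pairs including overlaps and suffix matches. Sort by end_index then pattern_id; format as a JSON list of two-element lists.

Construct AC machine:
Trie (insert patterns):
  n0 'ε': a→1 b→2 d→8
  n1 'a': b→10  ←P0
  n2 'b': c→3
  n3 'bc': b→4
  n4 'bcb': b→5
  n5 'bcbb': a→6
  n6 'bcbba': a→7
  n7 'bcbbaa': ·  ←P1
  n8 'd': a→9 d→19
  n9 'da': ·  ←P2
  n10 'ab': a→15 d→11
  n11 'abd': d→12
  n12 'abdd': a→13
  n13 'abdda': c→14
  n14 'abddac': ·  ←P3
  n15 'aba': c→16
  n16 'abac': d→17
  n17 'abacd': d→18
  n18 'abacdd': ·  ←P4
  n19 'dd': a→20
  n20 'dda': c→21
  n21 'ddac': ·  ←P5

BFS fail/out derivation:
  fail(1) 'a': from fail(0)=0 chase 'a': 0 ⇒ 0;  out={0}∪out(0)={0}
  fail(2) 'b': from fail(0)=0 chase 'b': 0 ⇒ 0;  out=∅∪out(0)=∅
  fail(8) 'd': from fail(0)=0 chase 'd': 0 ⇒ 0;  out=∅∪out(0)=∅
  fail(3) 'bc': from fail(2)=0 chase 'c': 0 ⇒ 0;  out=∅∪out(0)=∅
  fail(9) 'da': from fail(8)=0 chase 'a': 0 ⇒ 1;  out={2}∪out(1)={0,2}
  fail(10) 'ab': from fail(1)=0 chase 'b': 0 ⇒ 2;  out=∅∪out(2)=∅
  fail(19) 'dd': from fail(8)=0 chase 'd': 0 ⇒ 8;  out=∅∪out(8)=∅
  fail(4) 'bcb': from fail(3)=0 chase 'b': 0 ⇒ 2;  out=∅∪out(2)=∅
  fail(11) 'abd': from fail(10)=2 chase 'd': 2→0 ⇒ 8;  out=∅∪out(8)=∅
  fail(15) 'aba': from fail(10)=2 chase 'a': 2→0 ⇒ 1;  out=∅∪out(1)={0}
  fail(20) 'dda': from fail(19)=8 chase 'a': 8 ⇒ 9;  out=∅∪out(9)={0,2}
  fail(5) 'bcbb': from fail(4)=2 chase 'b': 2→0 ⇒ 2;  out=∅∪out(2)=∅
  fail(12) 'abdd': from fail(11)=8 chase 'd': 8 ⇒ 19;  out=∅∪out(19)=∅
  fail(16) 'abac': from fail(15)=1 chase 'c': 1→0 ⇒ 0;  out=∅∪out(0)=∅
  fail(21) 'ddac': from fail(20)=9 chase 'c': 9→1→0 ⇒ 0;  out={5}∪out(0)={5}
  fail(6) 'bcbba': from fail(5)=2 chase 'a': 2→0 ⇒ 1;  out=∅∪out(1)={0}
  fail(13) 'abdda': from fail(12)=19 chase 'a': 19 ⇒ 20;  out=∅∪out(20)={0,2}
  fail(17) 'abacd': from fail(16)=0 chase 'd': 0 ⇒ 8;  out=∅∪out(8)=∅
  fail(7) 'bcbbaa': from fail(6)=1 chase 'a': 1→0 ⇒ 1;  out={1}∪out(1)={0,1}
  fail(14) 'abddac': from fail(13)=20 chase 'c': 20 ⇒ 21;  out={3}∪out(21)={3,5}
  fail(18) 'abacdd': from fail(17)=8 chase 'd': 8 ⇒ 19;  out={4}∪out(19)={4}

Text stream:
i=0 'b': node 0→2
i=1 'd': node 2→8 (fail-walked)
i=2 'd': node 8→19
i=3 'a': node 19→20  ** P0@[3:3],P2@[2:3]
i=4 'c': node 20→21  ** P5@[1:4]
i=5 'a': node 21→1 (fail-walked)  ** P0@[5:5]
i=6 'c': node 1→0 (fail-walked)
i=7 'b': node 0→2
i=8 'd': node 2→8 (fail-walked)
i=9 'a': node 8→9  ** P0@[9:9],P2@[8:9]
i=10 'b': node 9→10 (fail-walked)
i=11 'b': node 10→2 (fail-walked)
i=12 'c': node 2→3
i=13 'b': node 3→4
i=14 'c': node 4→3 (fail-walked)
i=15 'c': node 3→0 (fail-walked)
i=16 'a': node 0→1  ** P0@[16:16]
i=17 'b': node 1→10
i=18 'd': node 10→11
i=19 'd': node 11→12
i=20 'a': node 12→13  ** P0@[20:20],P2@[19:20]
i=21 'c': node 13→14  ** P3@[16:21],P5@[18:21]
i=22 'd': node 14→8 (fail-walked)
i=23 'b': node 8→2 (fail-walked)
i=24 'c': node 2→3
i=25 'b': node 3→4
i=26 'b': node 4→5
i=27 'a': node 5→6  ** P0@[27:27]
i=28 'a': node 6→7  ** P0@[28:28],P1@[23:28]
i=29 'd': node 7→8 (fail-walked)
i=30 'd': node 8→19
i=31 'd': node 19→19 (fail-walked)
i=32 'a': node 19→20  ** P0@[32:32],P2@[31:32]
i=33 'c': node 20→21  ** P5@[30:33]
i=34 'b': node 21→2 (fail-walked)
i=35 'c': node 2→3
i=36 'b': node 3→4
i=37 'b': node 4→5
i=38 'a': node 5→6  ** P0@[38:38]
i=39 'a': node 6→7  ** P0@[39:39],P1@[34:39]
i=40 'a': node 7→1 (fail-walked)  ** P0@[40:40]
i=41 'b': node 1→10
i=42 'a': node 10→15  ** P0@[42:42]
i=43 'c': node 15→16
i=44 'd': node 16→17
i=45 'd': node 17→18  ** P4@[40:45]
i=46 'a': node 18→20 (fail-walked)  ** P0@[46:46],P2@[45:46]
i=47 'b': node 20→10 (fail-walked)
i=48 'd': node 10→11
i=49 'd': node 11→12
i=50 'a': node 12→13  ** P0@[50:50],P2@[49:50]
i=51 'c': node 13→14  ** P3@[46:51],P5@[48:51]
i=52 'd': node 14→8 (fail-walked)
i=53 'd': node 8→19
i=54 'a': node 19→20  ** P0@[54:54],P2@[53:54]
i=55 'c': node 20→21  ** P5@[52:55]
i=56 'c': node 21→0 (fail-walked)
i=57 'a': node 0→1  ** P0@[57:57]
i=58 'b': node 1→10
i=59 'd': node 10→11
i=60 'd': node 11→12
i=61 'a': node 12→13  ** P0@[61:61],P2@[60:61]
i=62 'c': node 13→14  ** P3@[57:62],P5@[59:62]
i=63 'c': node 14→0 (fail-walked)
i=64 'c': node 0→0
i=65 'd': node 0→8
i=66 'd': node 8→19
i=67 'd': node 19→19 (fail-walked)
i=68 'b': node 19→2 (fail-walked)
i=69 'c': node 2→3
i=70 'b': node 3→4

All matches (sorted): [[3,0],[3,2],[4,5],[5,0],[9,0],[9,2],[16,0],[20,0],[20,2],[21,3],[21,5],[27,0],[28,0],[28,1],[32,0],[32,2],[33,5],[38,0],[39,0],[39,1],[40,0],[42,0],[45,4],[46,0],[46,2],[50,0],[50,2],[51,3],[51,5],[54,0],[54,2],[55,5],[57,0],[61,0],[61,2],[62,3],[62,5]]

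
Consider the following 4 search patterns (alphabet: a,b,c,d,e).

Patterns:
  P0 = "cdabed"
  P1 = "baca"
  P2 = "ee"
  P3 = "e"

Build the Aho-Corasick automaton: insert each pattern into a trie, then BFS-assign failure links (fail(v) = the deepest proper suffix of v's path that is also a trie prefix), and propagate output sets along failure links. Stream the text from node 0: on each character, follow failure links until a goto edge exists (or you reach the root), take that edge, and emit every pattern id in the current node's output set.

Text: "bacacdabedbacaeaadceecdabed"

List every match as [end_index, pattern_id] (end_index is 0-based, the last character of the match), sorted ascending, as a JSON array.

Construct AC machine:
Trie (insert patterns):
  0='ε' goto b→7 c→1 e→11
  1='c' goto d→2
  2='cd' goto a→3
  3='cda' goto b→4
  4='cdab' goto e→5
  5='cdabe' goto d→6
  6='cdabed' goto ·  [P0 ends]
  7='b' goto a→8
  8='ba' goto c→9
  9='bac' goto a→10
  10='baca' goto ·  [P1 ends]
  11='e' goto e→12  [P3 ends]
  12='ee' goto ·  [P2 ends]

BFS fail/out derivation:
  n1('c'): parent n0 fail=0; on 'c' 0 → fail=0;  out ∅∪∅=∅
  n7('b'): parent n0 fail=0; on 'b' 0 → fail=0;  out ∅∪∅=∅
  n11('e'): parent n0 fail=0; on 'e' 0 → fail=0;  out {3}∪∅={3}
  n2('cd'): parent n1 fail=0; on 'd' 0 → fail=0;  out ∅∪∅=∅
  n8('ba'): parent n7 fail=0; on 'a' 0 → fail=0;  out ∅∪∅=∅
  n12('ee'): parent n11 fail=0; on 'e' 0 → fail=11;  out {2}∪{3}={2,3}
  n3('cda'): parent n2 fail=0; on 'a' 0 → fail=0;  out ∅∪∅=∅
  n9('bac'): parent n8 fail=0; on 'c' 0 → fail=1;  out ∅∪∅=∅
  n4('cdab'): parent n3 fail=0; on 'b' 0 → fail=7;  out ∅∪∅=∅
  n10('baca'): parent n9 fail=1; on 'a' 1→0 → fail=0;  out {1}∪∅={1}
  n5('cdabe'): parent n4 fail=7; on 'e' 7→0 → fail=11;  out ∅∪{3}={3}
  n6('cdabed'): parent n5 fail=11; on 'd' 11→0 → fail=0;  out {0}∪∅={0}

Text stream:
pos 0 'b': at 7
pos 1 'a': at 8
pos 2 'c': at 9
pos 3 'a': at 10  emit P1@[0:3]
pos 4 'c': at 1 ·f
pos 5 'd': at 2
pos 6 'a': at 3
pos 7 'b': at 4
pos 8 'e': at 5  emit P3@[8:8]
pos 9 'd': at 6  emit P0@[4:9]
pos 10 'b': at 7 ·f
pos 11 'a': at 8
pos 12 'c': at 9
pos 13 'a': at 10  emit P1@[10:13]
pos 14 'e': at 11 ·f  emit P3@[14:14]
pos 15 'a': at 0 ·f
pos 16 'a': at 0
pos 17 'd': at 0
pos 18 'c': at 1
pos 19 'e': at 11 ·f  emit P3@[19:19]
pos 20 'e': at 12  emit P2@[19:20],P3@[20:20]
pos 21 'c': at 1 ·f
pos 22 'd': at 2
pos 23 'a': at 3
pos 24 'b': at 4
pos 25 'e': at 5  emit P3@[25:25]
pos 26 'd': at 6  emit P0@[21:26]

Matches: [[3,1],[8,3],[9,0],[13,1],[14,3],[19,3],[20,2],[20,3],[25,3],[26,0]]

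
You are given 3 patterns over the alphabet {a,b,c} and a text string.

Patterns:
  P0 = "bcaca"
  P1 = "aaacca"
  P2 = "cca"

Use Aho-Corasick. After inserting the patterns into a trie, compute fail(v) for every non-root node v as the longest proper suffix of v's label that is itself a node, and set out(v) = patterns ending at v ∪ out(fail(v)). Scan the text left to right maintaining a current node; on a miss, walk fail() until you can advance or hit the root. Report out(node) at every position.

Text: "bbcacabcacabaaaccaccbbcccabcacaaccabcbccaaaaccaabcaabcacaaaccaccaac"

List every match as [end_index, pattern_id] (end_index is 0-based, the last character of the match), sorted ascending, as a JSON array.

Build automaton:
Trie (insert patterns):
  n0 'ε': a→6 b→1 c→12
  n1 'b': c→2
  n2 'bc': a→3
  n3 'bca': c→4
  n4 'bcac': a→5
  n5 'bcaca': ·  [P0 ends]
  n6 'a': a→7
  n7 'aa': a→8
  n8 'aaa': c→9
  n9 'aaac': c→10
  n10 'aaacc': a→11
  n11 'aaacca': ·  [P1 ends]
  n12 'c': c→13
  n13 'cc': a→14
  n14 'cca': ·  [P2 ends]

Failure links (BFS by depth):
  n1('b'): parent n0 fail=0; on 'b' 0 → fail=0;  out ∅∪∅=∅
  n6('a'): parent n0 fail=0; on 'a' 0 → fail=0;  out ∅∪∅=∅
  n12('c'): parent n0 fail=0; on 'c' 0 → fail=0;  out ∅∪∅=∅
  n2('bc'): parent n1 fail=0; on 'c' 0 → fail=12;  out ∅∪∅=∅
  n7('aa'): parent n6 fail=0; on 'a' 0 → fail=6;  out ∅∪∅=∅
  n13('cc'): parent n12 fail=0; on 'c' 0 → fail=12;  out ∅∪∅=∅
  n3('bca'): parent n2 fail=12; on 'a' 12→0 → fail=6;  out ∅∪∅=∅
  n8('aaa'): parent n7 fail=6; on 'a' 6 → fail=7;  out ∅∪∅=∅
  n14('cca'): parent n13 fail=12; on 'a' 12→0 → fail=6;  out {2}∪∅={2}
  n4('bcac'): parent n3 fail=6; on 'c' 6→0 → fail=12;  out ∅∪∅=∅
  n9('aaac'): parent n8 fail=7; on 'c' 7→6→0 → fail=12;  out ∅∪∅=∅
  n5('bcaca'): parent n4 fail=12; on 'a' 12→0 → fail=6;  out {0}∪∅={0}
  n10('aaacc'): parent n9 fail=12; on 'c' 12 → fail=13;  out ∅∪∅=∅
  n11('aaacca'): parent n10 fail=13; on 'a' 13 → fail=14;  out {1}∪{2}={1,2}

Scan:
pos 0 'b': at 1
pos 1 'b': at 1 ·f
pos 2 'c': at 2
pos 3 'a': at 3
pos 4 'c': at 4
pos 5 'a': at 5  → match P0@[1:5]
pos 6 'b': at 1 ·f
pos 7 'c': at 2
pos 8 'a': at 3
pos 9 'c': at 4
pos 10 'a': at 5  → match P0@[6:10]
pos 11 'b': at 1 ·f
pos 12 'a': at 6 ·f
pos 13 'a': at 7
pos 14 'a': at 8
pos 15 'c': at 9
pos 16 'c': at 10
pos 17 'a': at 11  → match P1@[12:17],P2@[15:17]
pos 18 'c': at 12 ·f
pos 19 'c': at 13
pos 20 'b': at 1 ·f
pos 21 'b': at 1 ·f
pos 22 'c': at 2
pos 23 'c': at 13 ·f
pos 24 'c': at 13 ·f
pos 25 'a': at 14  → match P2@[23:25]
pos 26 'b': at 1 ·f
pos 27 'c': at 2
pos 28 'a': at 3
pos 29 'c': at 4
pos 30 'a': at 5  → match P0@[26:30]
pos 31 'a': at 7 ·f
pos 32 'c': at 12 ·f
pos 33 'c': at 13
pos 34 'a': at 14  → match P2@[32:34]
pos 35 'b': at 1 ·f
pos 36 'c': at 2
pos 37 'b': at 1 ·f
pos 38 'c': at 2
pos 39 'c': at 13 ·f
pos 40 'a': at 14  → match P2@[38:40]
pos 41 'a': at 7 ·f
pos 42 'a': at 8
pos 43 'a': at 8 ·f
pos 44 'c': at 9
pos 45 'c': at 10
pos 46 'a': at 11  → match P1@[41:46],P2@[44:46]
pos 47 'a': at 7 ·f
pos 48 'b': at 1 ·f
pos 49 'c': at 2
pos 50 'a': at 3
pos 51 'a': at 7 ·f
pos 52 'b': at 1 ·f
pos 53 'c': at 2
pos 54 'a': at 3
pos 55 'c': at 4
pos 56 'a': at 5  → match P0@[52:56]
pos 57 'a': at 7 ·f
pos 58 'a': at 8
pos 59 'c': at 9
pos 60 'c': at 10
pos 61 'a': at 11  → match P1@[56:61],P2@[59:61]
pos 62 'c': at 12 ·f
pos 63 'c': at 13
pos 64 'a': at 14  → match P2@[62:64]
pos 65 'a': at 7 ·f
pos 66 'c': at 12 ·f

All matches (sorted): [[5,0],[10,0],[17,1],[17,2],[25,2],[30,0],[34,2],[40,2],[46,1],[46,2],[56,0],[61,1],[61,2],[64,2]]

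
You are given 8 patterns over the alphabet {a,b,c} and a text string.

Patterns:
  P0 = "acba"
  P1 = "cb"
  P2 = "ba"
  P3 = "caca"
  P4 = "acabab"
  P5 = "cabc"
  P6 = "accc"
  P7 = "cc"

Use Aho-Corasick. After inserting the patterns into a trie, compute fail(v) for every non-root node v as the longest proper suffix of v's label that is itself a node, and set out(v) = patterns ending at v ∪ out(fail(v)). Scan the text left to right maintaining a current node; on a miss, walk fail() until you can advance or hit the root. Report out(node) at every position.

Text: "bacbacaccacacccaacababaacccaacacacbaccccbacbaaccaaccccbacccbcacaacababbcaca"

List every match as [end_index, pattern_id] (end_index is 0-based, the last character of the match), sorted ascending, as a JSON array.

Construct AC machine:
Trie nodes:
  n0 'ε': a→1 b→7 c→5
  n1 'a': c→2
  n2 'ac': a→12 b→3 c→18
  n3 'acb': a→4
  n4 'acba': ·  ←P0
  n5 'c': a→9 b→6 c→20
  n6 'cb': ·  ←P1
  n7 'b': a→8
  n8 'ba': ·  ←P2
  n9 'ca': b→16 c→10
  n10 'cac': a→11
  n11 'caca': ·  ←P3
  n12 'aca': b→13
  n13 'acab': a→14
  n14 'acaba': b→15
  n15 'acabab': ·  ←P4
  n16 'cab': c→17
  n17 'cabc': ·  ←P5
  n18 'acc': c→19
  n19 'accc': ·  ←P6
  n20 'cc': ·  ←P7

BFS fail/out derivation:
  n1('a'): parent n0 fail=0; on 'a' 0 → fail=0;  out ∅∪∅=∅
  n5('c'): parent n0 fail=0; on 'c' 0 → fail=0;  out ∅∪∅=∅
  n7('b'): parent n0 fail=0; on 'b' 0 → fail=0;  out ∅∪∅=∅
  n2('ac'): parent n1 fail=0; on 'c' 0 → fail=5;  out ∅∪∅=∅
  n6('cb'): parent n5 fail=0; on 'b' 0 → fail=7;  out {1}∪∅={1}
  n8('ba'): parent n7 fail=0; on 'a' 0 → fail=1;  out {2}∪∅={2}
  n9('ca'): parent n5 fail=0; on 'a' 0 → fail=1;  out ∅∪∅=∅
  n20('cc'): parent n5 fail=0; on 'c' 0 → fail=5;  out {7}∪∅={7}
  n3('acb'): parent n2 fail=5; on 'b' 5 → fail=6;  out ∅∪{1}={1}
  n10('cac'): parent n9 fail=1; on 'c' 1 → fail=2;  out ∅∪∅=∅
  n12('aca'): parent n2 fail=5; on 'a' 5 → fail=9;  out ∅∪∅=∅
  n16('cab'): parent n9 fail=1; on 'b' 1→0 → fail=7;  out ∅∪∅=∅
  n18('acc'): parent n2 fail=5; on 'c' 5 → fail=20;  out ∅∪{7}={7}
  n4('acba'): parent n3 fail=6; on 'a' 6→7 → fail=8;  out {0}∪{2}={0,2}
  n11('caca'): parent n10 fail=2; on 'a' 2 → fail=12;  out {3}∪∅={3}
  n13('acab'): parent n12 fail=9; on 'b' 9 → fail=16;  out ∅∪∅=∅
  n17('cabc'): parent n16 fail=7; on 'c' 7→0 → fail=5;  out {5}∪∅={5}
  n19('accc'): parent n18 fail=20; on 'c' 20→5 → fail=20;  out {6}∪{7}={6,7}
  n14('acaba'): parent n13 fail=16; on 'a' 16→7 → fail=8;  out ∅∪{2}={2}
  n15('acabab'): parent n14 fail=8; on 'b' 8→1→0 → fail=7;  out {4}∪∅={4}

Scan:
[0] read 'b'  n0⇒n7
[1] read 'a'  n7⇒n8  emit P2@[0:1]
[2] read 'c'  n8⇒n2 (fail-walked)
[3] read 'b'  n2⇒n3  emit P1@[2:3]
[4] read 'a'  n3⇒n4  emit P0@[1:4],P2@[3:4]
[5] read 'c'  n4⇒n2 (fail-walked)
[6] read 'a'  n2⇒n12
[7] read 'c'  n12⇒n10 (fail-walked)
[8] read 'c'  n10⇒n18 (fail-walked)  emit P7@[7:8]
[9] read 'a'  n18⇒n9 (fail-walked)
[10] read 'c'  n9⇒n10
[11] read 'a'  n10⇒n11  emit P3@[8:11]
[12] read 'c'  n11⇒n10 (fail-walked)
[13] read 'c'  n10⇒n18 (fail-walked)  emit P7@[12:13]
[14] read 'c'  n18⇒n19  emit P6@[11:14],P7@[13:14]
[15] read 'a'  n19⇒n9 (fail-walked)
[16] read 'a'  n9⇒n1 (fail-walked)
[17] read 'c'  n1⇒n2
[18] read 'a'  n2⇒n12
[19] read 'b'  n12⇒n13
[20] read 'a'  n13⇒n14  emit P2@[19:20]
[21] read 'b'  n14⇒n15  emit P4@[16:21]
[22] read 'a'  n15⇒n8 (fail-walked)  emit P2@[21:22]
[23] read 'a'  n8⇒n1 (fail-walked)
[24] read 'c'  n1⇒n2
[25] read 'c'  n2⇒n18  emit P7@[24:25]
[26] read 'c'  n18⇒n19  emit P6@[23:26],P7@[25:26]
[27] read 'a'  n19⇒n9 (fail-walked)
[28] read 'a'  n9⇒n1 (fail-walked)
[29] read 'c'  n1⇒n2
[30] read 'a'  n2⇒n12
[31] read 'c'  n12⇒n10 (fail-walked)
[32] read 'a'  n10⇒n11  emit P3@[29:32]
[33] read 'c'  n11⇒n10 (fail-walked)
[34] read 'b'  n10⇒n3 (fail-walked)  emit P1@[33:34]
[35] read 'a'  n3⇒n4  emit P0@[32:35],P2@[34:35]
[36] read 'c'  n4⇒n2 (fail-walked)
[37] read 'c'  n2⇒n18  emit P7@[36:37]
[38] read 'c'  n18⇒n19  emit P6@[35:38],P7@[37:38]
[39] read 'c'  n19⇒n20 (fail-walked)  emit P7@[38:39]
[40] read 'b'  n20⇒n6 (fail-walked)  emit P1@[39:40]
[41] read 'a'  n6⇒n8 (fail-walked)  emit P2@[40:41]
[42] read 'c'  n8⇒n2 (fail-walked)
[43] read 'b'  n2⇒n3  emit P1@[42:43]
[44] read 'a'  n3⇒n4  emit P0@[41:44],P2@[43:44]
[45] read 'a'  n4⇒n1 (fail-walked)
[46] read 'c'  n1⇒n2
[47] read 'c'  n2⇒n18  emit P7@[46:47]
[48] read 'a'  n18⇒n9 (fail-walked)
[49] read 'a'  n9⇒n1 (fail-walked)
[50] read 'c'  n1⇒n2
[51] read 'c'  n2⇒n18  emit P7@[50:51]
[52] read 'c'  n18⇒n19  emit P6@[49:52],P7@[51:52]
[53] read 'c'  n19⇒n20 (fail-walked)  emit P7@[52:53]
[54] read 'b'  n20⇒n6 (fail-walked)  emit P1@[53:54]
[55] read 'a'  n6⇒n8 (fail-walked)  emit P2@[54:55]
[56] read 'c'  n8⇒n2 (fail-walked)
[57] read 'c'  n2⇒n18  emit P7@[56:57]
[58] read 'c'  n18⇒n19  emit P6@[55:58],P7@[57:58]
[59] read 'b'  n19⇒n6 (fail-walked)  emit P1@[58:59]
[60] read 'c'  n6⇒n5 (fail-walked)
[61] read 'a'  n5⇒n9
[62] read 'c'  n9⇒n10
[63] read 'a'  n10⇒n11  emit P3@[60:63]
[64] read 'a'  n11⇒n1 (fail-walked)
[65] read 'c'  n1⇒n2
[66] read 'a'  n2⇒n12
[67] read 'b'  n12⇒n13
[68] read 'a'  n13⇒n14  emit P2@[67:68]
[69] read 'b'  n14⇒n15  emit P4@[64:69]
[70] read 'b'  n15⇒n7 (fail-walked)
[71] read 'c'  n7⇒n5 (fail-walked)
[72] read 'a'  n5⇒n9
[73] read 'c'  n9⇒n10
[74] read 'a'  n10⇒n11  emit P3@[71:74]

Result: [[1,2],[3,1],[4,0],[4,2],[8,7],[11,3],[13,7],[14,6],[14,7],[20,2],[21,4],[22,2],[25,7],[26,6],[26,7],[32,3],[34,1],[35,0],[35,2],[37,7],[38,6],[38,7],[39,7],[40,1],[41,2],[43,1],[44,0],[44,2],[47,7],[51,7],[52,6],[52,7],[53,7],[54,1],[55,2],[57,7],[58,6],[58,7],[59,1],[63,3],[68,2],[69,4],[74,3]]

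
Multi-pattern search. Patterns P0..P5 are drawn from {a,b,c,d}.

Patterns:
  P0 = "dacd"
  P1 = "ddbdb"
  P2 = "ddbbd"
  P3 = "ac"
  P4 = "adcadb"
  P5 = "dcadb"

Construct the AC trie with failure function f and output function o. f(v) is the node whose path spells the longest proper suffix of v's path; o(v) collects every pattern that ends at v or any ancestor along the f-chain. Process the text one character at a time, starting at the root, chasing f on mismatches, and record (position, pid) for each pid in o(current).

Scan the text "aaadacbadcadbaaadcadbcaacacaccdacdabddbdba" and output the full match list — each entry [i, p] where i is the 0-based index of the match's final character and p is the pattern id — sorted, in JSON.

Build:
Trie (insert patterns):
  0='ε' goto a→11 d→1
  1='d' goto a→2 c→18 d→5
  2='da' goto c→3
  3='dac' goto d→4
  4='dacd' goto ·  ←P0
  5='dd' goto b→6
  6='ddb' goto b→9 d→7
  7='ddbd' goto b→8
  8='ddbdb' goto ·  ←P1
  9='ddbb' goto d→10
  10='ddbbd' goto ·  ←P2
  11='a' goto c→12 d→13
  12='ac' goto ·  ←P3
  13='ad' goto c→14
  14='adc' goto a→15
  15='adca' goto d→16
  16='adcad' goto b→17
  17='adcadb' goto ·  ←P4
  18='dc' goto a→19
  19='dca' goto d→20
  20='dcad' goto b→21
  21='dcadb' goto ·  ←P5

BFS fail/out derivation:
  n1('d'): parent n0 fail=0; on 'd' 0 → fail=0;  out ∅∪∅=∅
  n11('a'): parent n0 fail=0; on 'a' 0 → fail=0;  out ∅∪∅=∅
  n2('da'): parent n1 fail=0; on 'a' 0 → fail=11;  out ∅∪∅=∅
  n5('dd'): parent n1 fail=0; on 'd' 0 → fail=1;  out ∅∪∅=∅
  n12('ac'): parent n11 fail=0; on 'c' 0 → fail=0;  out {3}∪∅={3}
  n13('ad'): parent n11 fail=0; on 'd' 0 → fail=1;  out ∅∪∅=∅
  n18('dc'): parent n1 fail=0; on 'c' 0 → fail=0;  out ∅∪∅=∅
  n3('dac'): parent n2 fail=11; on 'c' 11 → fail=12;  out ∅∪{3}={3}
  n6('ddb'): parent n5 fail=1; on 'b' 1→0 → fail=0;  out ∅∪∅=∅
  n14('adc'): parent n13 fail=1; on 'c' 1 → fail=18;  out ∅∪∅=∅
  n19('dca'): parent n18 fail=0; on 'a' 0 → fail=11;  out ∅∪∅=∅
  n4('dacd'): parent n3 fail=12; on 'd' 12→0 → fail=1;  out {0}∪∅={0}
  n7('ddbd'): parent n6 fail=0; on 'd' 0 → fail=1;  out ∅∪∅=∅
  n9('ddbb'): parent n6 fail=0; on 'b' 0 → fail=0;  out ∅∪∅=∅
  n15('adca'): parent n14 fail=18; on 'a' 18 → fail=19;  out ∅∪∅=∅
  n20('dcad'): parent n19 fail=11; on 'd' 11 → fail=13;  out ∅∪∅=∅
  n8('ddbdb'): parent n7 fail=1; on 'b' 1→0 → fail=0;  out {1}∪∅={1}
  n10('ddbbd'): parent n9 fail=0; on 'd' 0 → fail=1;  out {2}∪∅={2}
  n16('adcad'): parent n15 fail=19; on 'd' 19 → fail=20;  out ∅∪∅=∅
  n21('dcadb'): parent n20 fail=13; on 'b' 13→1→0 → fail=0;  out {5}∪∅={5}
  n17('adcadb'): parent n16 fail=20; on 'b' 20 → fail=21;  out {4}∪{5}={4,5}

Text stream:
i=0 'a': node 0→11
i=1 'a': node 11→11 ·f
i=2 'a': node 11→11 ·f
i=3 'd': node 11→13
i=4 'a': node 13→2 ·f
i=5 'c': node 2→3  emit P3@[4:5]
i=6 'b': node 3→0 ·f
i=7 'a': node 0→11
i=8 'd': node 11→13
i=9 'c': node 13→14
i=10 'a': node 14→15
i=11 'd': node 15→16
i=12 'b': node 16→17  emit P4@[7:12],P5@[8:12]
i=13 'a': node 17→11 ·f
i=14 'a': node 11→11 ·f
i=15 'a': node 11→11 ·f
i=16 'd': node 11→13
i=17 'c': node 13→14
i=18 'a': node 14→15
i=19 'd': node 15→16
i=20 'b': node 16→17  emit P4@[15:20],P5@[16:20]
i=21 'c': node 17→0 ·f
i=22 'a': node 0→11
i=23 'a': node 11→11 ·f
i=24 'c': node 11→12  emit P3@[23:24]
i=25 'a': node 12→11 ·f
i=26 'c': node 11→12  emit P3@[25:26]
i=27 'a': node 12→11 ·f
i=28 'c': node 11→12  emit P3@[27:28]
i=29 'c': node 12→0 ·f
i=30 'd': node 0→1
i=31 'a': node 1→2
i=32 'c': node 2→3  emit P3@[31:32]
i=33 'd': node 3→4  emit P0@[30:33]
i=34 'a': node 4→2 ·f
i=35 'b': node 2→0 ·f
i=36 'd': node 0→1
i=37 'd': node 1→5
i=38 'b': node 5→6
i=39 'd': node 6→7
i=40 'b': node 7→8  emit P1@[36:40]
i=41 'a': node 8→11 ·f

All matches (sorted): [[5,3],[12,4],[12,5],[20,4],[20,5],[24,3],[26,3],[28,3],[32,3],[33,0],[40,1]]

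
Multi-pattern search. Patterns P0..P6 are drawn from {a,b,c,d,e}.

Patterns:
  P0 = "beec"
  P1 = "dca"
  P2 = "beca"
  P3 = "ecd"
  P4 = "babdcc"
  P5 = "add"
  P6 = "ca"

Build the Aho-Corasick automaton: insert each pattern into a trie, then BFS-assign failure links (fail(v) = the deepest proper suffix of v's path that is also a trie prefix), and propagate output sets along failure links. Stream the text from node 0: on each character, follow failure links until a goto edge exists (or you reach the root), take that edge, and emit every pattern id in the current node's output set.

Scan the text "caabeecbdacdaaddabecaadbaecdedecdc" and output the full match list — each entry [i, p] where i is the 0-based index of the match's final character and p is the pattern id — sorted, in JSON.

Build automaton:
Trie nodes:
  0='ε' goto a→18 b→1 c→21 d→5 e→10
  1='b' goto a→13 e→2
  2='be' goto c→8 e→3
  3='bee' goto c→4
  4='beec' goto ·  [P0 ends]
  5='d' goto c→6
  6='dc' goto a→7
  7='dca' goto ·  [P1 ends]
  8='bec' goto a→9
  9='beca' goto ·  [P2 ends]
  10='e' goto c→11
  11='ec' goto d→12
  12='ecd' goto ·  [P3 ends]
  13='ba' goto b→14
  14='bab' goto d→15
  15='babd' goto c→16
  16='babdc' goto c→17
  17='babdcc' goto ·  [P4 ends]
  18='a' goto d→19
  19='ad' goto d→20
  20='add' goto ·  [P5 ends]
  21='c' goto a→22
  22='ca' goto ·  [P6 ends]

BFS fail/out derivation:
  n1('b'): parent n0 fail=0; on 'b' 0 → fail=0;  out ∅∪∅=∅
  n5('d'): parent n0 fail=0; on 'd' 0 → fail=0;  out ∅∪∅=∅
  n10('e'): parent n0 fail=0; on 'e' 0 → fail=0;  out ∅∪∅=∅
  n18('a'): parent n0 fail=0; on 'a' 0 → fail=0;  out ∅∪∅=∅
  n21('c'): parent n0 fail=0; on 'c' 0 → fail=0;  out ∅∪∅=∅
  n2('be'): parent n1 fail=0; on 'e' 0 → fail=10;  out ∅∪∅=∅
  n6('dc'): parent n5 fail=0; on 'c' 0 → fail=21;  out ∅∪∅=∅
  n11('ec'): parent n10 fail=0; on 'c' 0 → fail=21;  out ∅∪∅=∅
  n13('ba'): parent n1 fail=0; on 'a' 0 → fail=18;  out ∅∪∅=∅
  n19('ad'): parent n18 fail=0; on 'd' 0 → fail=5;  out ∅∪∅=∅
  n22('ca'): parent n21 fail=0; on 'a' 0 → fail=18;  out {6}∪∅={6}
  n3('bee'): parent n2 fail=10; on 'e' 10→0 → fail=10;  out ∅∪∅=∅
  n7('dca'): parent n6 fail=21; on 'a' 21 → fail=22;  out {1}∪{6}={1,6}
  n8('bec'): parent n2 fail=10; on 'c' 10 → fail=11;  out ∅∪∅=∅
  n12('ecd'): parent n11 fail=21; on 'd' 21→0 → fail=5;  out {3}∪∅={3}
  n14('bab'): parent n13 fail=18; on 'b' 18→0 → fail=1;  out ∅∪∅=∅
  n20('add'): parent n19 fail=5; on 'd' 5→0 → fail=5;  out {5}∪∅={5}
  n4('beec'): parent n3 fail=10; on 'c' 10 → fail=11;  out {0}∪∅={0}
  n9('beca'): parent n8 fail=11; on 'a' 11→21 → fail=22;  out {2}∪{6}={2,6}
  n15('babd'): parent n14 fail=1; on 'd' 1→0 → fail=5;  out ∅∪∅=∅
  n16('babdc'): parent n15 fail=5; on 'c' 5 → fail=6;  out ∅∪∅=∅
  n17('babdcc'): parent n16 fail=6; on 'c' 6→21→0 → fail=21;  out {4}∪∅={4}

Scan:
[0] read 'c'  n0⇒n21
[1] read 'a'  n21⇒n22  emit P6@[0:1]
[2] read 'a'  n22⇒n18 (fail-walked)
[3] read 'b'  n18⇒n1 (fail-walked)
[4] read 'e'  n1⇒n2
[5] read 'e'  n2⇒n3
[6] read 'c'  n3⇒n4  emit P0@[3:6]
[7] read 'b'  n4⇒n1 (fail-walked)
[8] read 'd'  n1⇒n5 (fail-walked)
[9] read 'a'  n5⇒n18 (fail-walked)
[10] read 'c'  n18⇒n21 (fail-walked)
[11] read 'd'  n21⇒n5 (fail-walked)
[12] read 'a'  n5⇒n18 (fail-walked)
[13] read 'a'  n18⇒n18 (fail-walked)
[14] read 'd'  n18⇒n19
[15] read 'd'  n19⇒n20  emit P5@[13:15]
[16] read 'a'  n20⇒n18 (fail-walked)
[17] read 'b'  n18⇒n1 (fail-walked)
[18] read 'e'  n1⇒n2
[19] read 'c'  n2⇒n8
[20] read 'a'  n8⇒n9  emit P2@[17:20],P6@[19:20]
[21] read 'a'  n9⇒n18 (fail-walked)
[22] read 'd'  n18⇒n19
[23] read 'b'  n19⇒n1 (fail-walked)
[24] read 'a'  n1⇒n13
[25] read 'e'  n13⇒n10 (fail-walked)
[26] read 'c'  n10⇒n11
[27] read 'd'  n11⇒n12  emit P3@[25:27]
[28] read 'e'  n12⇒n10 (fail-walked)
[29] read 'd'  n10⇒n5 (fail-walked)
[30] read 'e'  n5⇒n10 (fail-walked)
[31] read 'c'  n10⇒n11
[32] read 'd'  n11⇒n12  emit P3@[30:32]
[33] read 'c'  n12⇒n6 (fail-walked)

Matches: [[1,6],[6,0],[15,5],[20,2],[20,6],[27,3],[32,3]]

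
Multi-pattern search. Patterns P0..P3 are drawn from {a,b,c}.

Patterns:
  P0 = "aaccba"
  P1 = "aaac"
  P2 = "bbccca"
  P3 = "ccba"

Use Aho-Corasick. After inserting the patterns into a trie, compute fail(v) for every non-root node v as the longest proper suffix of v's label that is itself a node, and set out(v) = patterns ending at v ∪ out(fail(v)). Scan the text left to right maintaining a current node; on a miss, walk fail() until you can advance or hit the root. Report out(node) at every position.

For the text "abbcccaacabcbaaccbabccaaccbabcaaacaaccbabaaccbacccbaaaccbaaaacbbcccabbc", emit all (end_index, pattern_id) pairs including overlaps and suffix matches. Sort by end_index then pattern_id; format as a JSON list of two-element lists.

Build:
Trie nodes:
  0='ε' goto a→1 b→9 c→15
  1='a' goto a→2
  2='aa' goto a→7 c→3
  3='aac' goto c→4
  4='aacc' goto b→5
  5='aaccb' goto a→6
  6='aaccba' goto ·  [P0 ends]
  7='aaa' goto c→8
  8='aaac' goto ·  [P1 ends]
  9='b' goto b→10
  10='bb' goto c→11
  11='bbc' goto c→12
  12='bbcc' goto c→13
  13='bbccc' goto a→14
  14='bbccca' goto ·  [P2 ends]
  15='c' goto c→16
  16='cc' goto b→17
  17='ccb' goto a→18
  18='ccba' goto ·  [P3 ends]

BFS fail/out derivation:
  n1('a'): parent n0 fail=0; on 'a' 0 → fail=0;  out ∅∪∅=∅
  n9('b'): parent n0 fail=0; on 'b' 0 → fail=0;  out ∅∪∅=∅
  n15('c'): parent n0 fail=0; on 'c' 0 → fail=0;  out ∅∪∅=∅
  n2('aa'): parent n1 fail=0; on 'a' 0 → fail=1;  out ∅∪∅=∅
  n10('bb'): parent n9 fail=0; on 'b' 0 → fail=9;  out ∅∪∅=∅
  n16('cc'): parent n15 fail=0; on 'c' 0 → fail=15;  out ∅∪∅=∅
  n3('aac'): parent n2 fail=1; on 'c' 1→0 → fail=15;  out ∅∪∅=∅
  n7('aaa'): parent n2 fail=1; on 'a' 1 → fail=2;  out ∅∪∅=∅
  n11('bbc'): parent n10 fail=9; on 'c' 9→0 → fail=15;  out ∅∪∅=∅
  n17('ccb'): parent n16 fail=15; on 'b' 15→0 → fail=9;  out ∅∪∅=∅
  n4('aacc'): parent n3 fail=15; on 'c' 15 → fail=16;  out ∅∪∅=∅
  n8('aaac'): parent n7 fail=2; on 'c' 2 → fail=3;  out {1}∪∅={1}
  n12('bbcc'): parent n11 fail=15; on 'c' 15 → fail=16;  out ∅∪∅=∅
  n18('ccba'): parent n17 fail=9; on 'a' 9→0 → fail=1;  out {3}∪∅={3}
  n5('aaccb'): parent n4 fail=16; on 'b' 16 → fail=17;  out ∅∪∅=∅
  n13('bbccc'): parent n12 fail=16; on 'c' 16→15 → fail=16;  out ∅∪∅=∅
  n6('aaccba'): parent n5 fail=17; on 'a' 17 → fail=18;  out {0}∪{3}={0,3}
  n14('bbccca'): parent n13 fail=16; on 'a' 16→15→0 → fail=1;  out {2}∪∅={2}

Text stream:
[0] read 'a'  n0⇒n1
[1] read 'b'  n1⇒n9 (via fail)
[2] read 'b'  n9⇒n10
[3] read 'c'  n10⇒n11
[4] read 'c'  n11⇒n12
[5] read 'c'  n12⇒n13
[6] read 'a'  n13⇒n14  emit P2@[1:6]
[7] read 'a'  n14⇒n2 (via fail)
[8] read 'c'  n2⇒n3
[9] read 'a'  n3⇒n1 (via fail)
[10] read 'b'  n1⇒n9 (via fail)
[11] read 'c'  n9⇒n15 (via fail)
[12] read 'b'  n15⇒n9 (via fail)
[13] read 'a'  n9⇒n1 (via fail)
[14] read 'a'  n1⇒n2
[15] read 'c'  n2⇒n3
[16] read 'c'  n3⇒n4
[17] read 'b'  n4⇒n5
[18] read 'a'  n5⇒n6  emit P0@[13:18],P3@[15:18]
[19] read 'b'  n6⇒n9 (via fail)
[20] read 'c'  n9⇒n15 (via fail)
[21] read 'c'  n15⇒n16
[22] read 'a'  n16⇒n1 (via fail)
[23] read 'a'  n1⇒n2
[24] read 'c'  n2⇒n3
[25] read 'c'  n3⇒n4
[26] read 'b'  n4⇒n5
[27] read 'a'  n5⇒n6  emit P0@[22:27],P3@[24:27]
[28] read 'b'  n6⇒n9 (via fail)
[29] read 'c'  n9⇒n15 (via fail)
[30] read 'a'  n15⇒n1 (via fail)
[31] read 'a'  n1⇒n2
[32] read 'a'  n2⇒n7
[33] read 'c'  n7⇒n8  emit P1@[30:33]
[34] read 'a'  n8⇒n1 (via fail)
[35] read 'a'  n1⇒n2
[36] read 'c'  n2⇒n3
[37] read 'c'  n3⇒n4
[38] read 'b'  n4⇒n5
[39] read 'a'  n5⇒n6  emit P0@[34:39],P3@[36:39]
[40] read 'b'  n6⇒n9 (via fail)
[41] read 'a'  n9⇒n1 (via fail)
[42] read 'a'  n1⇒n2
[43] read 'c'  n2⇒n3
[44] read 'c'  n3⇒n4
[45] read 'b'  n4⇒n5
[46] read 'a'  n5⇒n6  emit P0@[41:46],P3@[43:46]
[47] read 'c'  n6⇒n15 (via fail)
[48] read 'c'  n15⇒n16
[49] read 'c'  n16⇒n16 (via fail)
[50] read 'b'  n16⇒n17
[51] read 'a'  n17⇒n18  emit P3@[48:51]
[52] read 'a'  n18⇒n2 (via fail)
[53] read 'a'  n2⇒n7
[54] read 'c'  n7⇒n8  emit P1@[51:54]
[55] read 'c'  n8⇒n4 (via fail)
[56] read 'b'  n4⇒n5
[57] read 'a'  n5⇒n6  emit P0@[52:57],P3@[54:57]
[58] read 'a'  n6⇒n2 (via fail)
[59] read 'a'  n2⇒n7
[60] read 'a'  n7⇒n7 (via fail)
[61] read 'c'  n7⇒n8  emit P1@[58:61]
[62] read 'b'  n8⇒n9 (via fail)
[63] read 'b'  n9⇒n10
[64] read 'c'  n10⇒n11
[65] read 'c'  n11⇒n12
[66] read 'c'  n12⇒n13
[67] read 'a'  n13⇒n14  emit P2@[62:67]
[68] read 'b'  n14⇒n9 (via fail)
[69] read 'b'  n9⇒n10
[70] read 'c'  n10⇒n11

Result: [[6,2],[18,0],[18,3],[27,0],[27,3],[33,1],[39,0],[39,3],[46,0],[46,3],[51,3],[54,1],[57,0],[57,3],[61,1],[67,2]]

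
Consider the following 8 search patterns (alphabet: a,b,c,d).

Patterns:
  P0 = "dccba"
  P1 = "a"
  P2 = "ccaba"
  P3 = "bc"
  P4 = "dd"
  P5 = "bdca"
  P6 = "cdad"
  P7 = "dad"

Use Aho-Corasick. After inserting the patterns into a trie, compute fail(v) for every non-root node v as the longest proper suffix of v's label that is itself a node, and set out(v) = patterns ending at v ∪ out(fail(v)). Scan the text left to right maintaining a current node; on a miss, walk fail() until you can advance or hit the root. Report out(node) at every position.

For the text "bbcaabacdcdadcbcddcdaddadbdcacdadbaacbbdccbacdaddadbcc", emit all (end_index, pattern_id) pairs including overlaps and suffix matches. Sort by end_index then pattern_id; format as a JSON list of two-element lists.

Build:
Trie (insert patterns):
  0='ε' goto a→6 b→12 c→7 d→1
  1='d' goto a→21 c→2 d→14
  2='dc' goto c→3
  3='dcc' goto b→4
  4='dccb' goto a→5
  5='dccba' goto ·  ←P0
  6='a' goto ·  ←P1
  7='c' goto c→8 d→18
  8='cc' goto a→9
  9='cca' goto b→10
  10='ccab' goto a→11
  11='ccaba' goto ·  ←P2
  12='b' goto c→13 d→15
  13='bc' goto ·  ←P3
  14='dd' goto ·  ←P4
  15='bd' goto c→16
  16='bdc' goto a→17
  17='bdca' goto ·  ←P5
  18='cd' goto a→19
  19='cda' goto d→20
  20='cdad' goto ·  ←P6
  21='da' goto d→22
  22='dad' goto ·  ←P7

BFS fail/out derivation:
  fail(1) 'd': from fail(0)=0 chase 'd': 0 ⇒ 0;  out=∅∪out(0)=∅
  fail(6) 'a': from fail(0)=0 chase 'a': 0 ⇒ 0;  out={1}∪out(0)={1}
  fail(7) 'c': from fail(0)=0 chase 'c': 0 ⇒ 0;  out=∅∪out(0)=∅
  fail(12) 'b': from fail(0)=0 chase 'b': 0 ⇒ 0;  out=∅∪out(0)=∅
  fail(2) 'dc': from fail(1)=0 chase 'c': 0 ⇒ 7;  out=∅∪out(7)=∅
  fail(8) 'cc': from fail(7)=0 chase 'c': 0 ⇒ 7;  out=∅∪out(7)=∅
  fail(13) 'bc': from fail(12)=0 chase 'c': 0 ⇒ 7;  out={3}∪out(7)={3}
  fail(14) 'dd': from fail(1)=0 chase 'd': 0 ⇒ 1;  out={4}∪out(1)={4}
  fail(15) 'bd': from fail(12)=0 chase 'd': 0 ⇒ 1;  out=∅∪out(1)=∅
  fail(18) 'cd': from fail(7)=0 chase 'd': 0 ⇒ 1;  out=∅∪out(1)=∅
  fail(21) 'da': from fail(1)=0 chase 'a': 0 ⇒ 6;  out=∅∪out(6)={1}
  fail(3) 'dcc': from fail(2)=7 chase 'c': 7 ⇒ 8;  out=∅∪out(8)=∅
  fail(9) 'cca': from fail(8)=7 chase 'a': 7→0 ⇒ 6;  out=∅∪out(6)={1}
  fail(16) 'bdc': from fail(15)=1 chase 'c': 1 ⇒ 2;  out=∅∪out(2)=∅
  fail(19) 'cda': from fail(18)=1 chase 'a': 1 ⇒ 21;  out=∅∪out(21)={1}
  fail(22) 'dad': from fail(21)=6 chase 'd': 6→0 ⇒ 1;  out={7}∪out(1)={7}
  fail(4) 'dccb': from fail(3)=8 chase 'b': 8→7→0 ⇒ 12;  out=∅∪out(12)=∅
  fail(10) 'ccab': from fail(9)=6 chase 'b': 6→0 ⇒ 12;  out=∅∪out(12)=∅
  fail(17) 'bdca': from fail(16)=2 chase 'a': 2→7→0 ⇒ 6;  out={5}∪out(6)={1,5}
  fail(20) 'cdad': from fail(19)=21 chase 'd': 21 ⇒ 22;  out={6}∪out(22)={6,7}
  fail(5) 'dccba': from fail(4)=12 chase 'a': 12→0 ⇒ 6;  out={0}∪out(6)={0,1}
  fail(11) 'ccaba': from fail(10)=12 chase 'a': 12→0 ⇒ 6;  out={2}∪out(6)={1,2}

Scan:
i=0 'b': node 0→12
i=1 'b': node 12→12 (fail-walked)
i=2 'c': node 12→13  → match P3@[1:2]
i=3 'a': node 13→6 (fail-walked)  → match P1@[3:3]
i=4 'a': node 6→6 (fail-walked)  → match P1@[4:4]
i=5 'b': node 6→12 (fail-walked)
i=6 'a': node 12→6 (fail-walked)  → match P1@[6:6]
i=7 'c': node 6→7 (fail-walked)
i=8 'd': node 7→18
i=9 'c': node 18→2 (fail-walked)
i=10 'd': node 2→18 (fail-walked)
i=11 'a': node 18→19  → match P1@[11:11]
i=12 'd': node 19→20  → match P6@[9:12],P7@[10:12]
i=13 'c': node 20→2 (fail-walked)
i=14 'b': node 2→12 (fail-walked)
i=15 'c': node 12→13  → match P3@[14:15]
i=16 'd': node 13→18 (fail-walked)
i=17 'd': node 18→14 (fail-walked)  → match P4@[16:17]
i=18 'c': node 14→2 (fail-walked)
i=19 'd': node 2→18 (fail-walked)
i=20 'a': node 18→19  → match P1@[20:20]
i=21 'd': node 19→20  → match P6@[18:21],P7@[19:21]
i=22 'd': node 20→14 (fail-walked)  → match P4@[21:22]
i=23 'a': node 14→21 (fail-walked)  → match P1@[23:23]
i=24 'd': node 21→22  → match P7@[22:24]
i=25 'b': node 22→12 (fail-walked)
i=26 'd': node 12→15
i=27 'c': node 15→16
i=28 'a': node 16→17  → match P1@[28:28],P5@[25:28]
i=29 'c': node 17→7 (fail-walked)
i=30 'd': node 7→18
i=31 'a': node 18→19  → match P1@[31:31]
i=32 'd': node 19→20  → match P6@[29:32],P7@[30:32]
i=33 'b': node 20→12 (fail-walked)
i=34 'a': node 12→6 (fail-walked)  → match P1@[34:34]
i=35 'a': node 6→6 (fail-walked)  → match P1@[35:35]
i=36 'c': node 6→7 (fail-walked)
i=37 'b': node 7→12 (fail-walked)
i=38 'b': node 12→12 (fail-walked)
i=39 'd': node 12→15
i=40 'c': node 15→16
i=41 'c': node 16→3 (fail-walked)
i=42 'b': node 3→4
i=43 'a': node 4→5  → match P0@[39:43],P1@[43:43]
i=44 'c': node 5→7 (fail-walked)
i=45 'd': node 7→18
i=46 'a': node 18→19  → match P1@[46:46]
i=47 'd': node 19→20  → match P6@[44:47],P7@[45:47]
i=48 'd': node 20→14 (fail-walked)  → match P4@[47:48]
i=49 'a': node 14→21 (fail-walked)  → match P1@[49:49]
i=50 'd': node 21→22  → match P7@[48:50]
i=51 'b': node 22→12 (fail-walked)
i=52 'c': node 12→13  → match P3@[51:52]
i=53 'c': node 13→8 (fail-walked)

All matches (sorted): [[2,3],[3,1],[4,1],[6,1],[11,1],[12,6],[12,7],[15,3],[17,4],[20,1],[21,6],[21,7],[22,4],[23,1],[24,7],[28,1],[28,5],[31,1],[32,6],[32,7],[34,1],[35,1],[43,0],[43,1],[46,1],[47,6],[47,7],[48,4],[49,1],[50,7],[52,3]]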